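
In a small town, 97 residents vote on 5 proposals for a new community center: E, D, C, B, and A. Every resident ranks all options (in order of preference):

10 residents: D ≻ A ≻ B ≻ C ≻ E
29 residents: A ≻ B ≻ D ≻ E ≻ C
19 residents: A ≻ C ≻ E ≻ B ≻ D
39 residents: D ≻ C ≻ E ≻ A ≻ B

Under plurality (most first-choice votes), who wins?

D

First-place votes: E 0, D 49, C 0, B 0, A 48.
D has the most first-place votes.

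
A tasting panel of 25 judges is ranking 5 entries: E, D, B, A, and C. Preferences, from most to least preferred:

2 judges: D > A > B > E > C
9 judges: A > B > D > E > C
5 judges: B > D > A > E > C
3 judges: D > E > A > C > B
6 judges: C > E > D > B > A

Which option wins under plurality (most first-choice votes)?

A

First-place votes: E 0, D 5, B 5, A 9, C 6.
A has the most first-place votes.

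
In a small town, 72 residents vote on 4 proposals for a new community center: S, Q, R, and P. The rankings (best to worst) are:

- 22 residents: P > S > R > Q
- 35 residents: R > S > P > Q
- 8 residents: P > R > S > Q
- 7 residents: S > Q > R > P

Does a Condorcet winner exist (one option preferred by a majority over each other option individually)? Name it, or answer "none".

R

R vs S: 43–29 for R.
R vs Q: 65–7 for R.
R vs P: 42–30 for R.
R beats every other option head-to-head.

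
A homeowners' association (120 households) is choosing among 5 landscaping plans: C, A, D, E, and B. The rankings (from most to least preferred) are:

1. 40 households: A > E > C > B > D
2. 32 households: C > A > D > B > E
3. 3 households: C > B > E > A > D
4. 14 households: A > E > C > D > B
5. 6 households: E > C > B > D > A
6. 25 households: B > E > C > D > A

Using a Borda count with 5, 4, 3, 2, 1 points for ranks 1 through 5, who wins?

C

C: 40·3 + 32·5 + 3·5 + 14·3 + 6·4 + 25·3 = 436
A: 40·5 + 32·4 + 3·2 + 14·5 + 6·1 + 25·1 = 435
D: 40·1 + 32·3 + 3·1 + 14·2 + 6·2 + 25·2 = 229
E: 40·4 + 32·1 + 3·3 + 14·4 + 6·5 + 25·4 = 387
B: 40·2 + 32·2 + 3·4 + 14·1 + 6·3 + 25·5 = 313
C has the highest Borda score (436).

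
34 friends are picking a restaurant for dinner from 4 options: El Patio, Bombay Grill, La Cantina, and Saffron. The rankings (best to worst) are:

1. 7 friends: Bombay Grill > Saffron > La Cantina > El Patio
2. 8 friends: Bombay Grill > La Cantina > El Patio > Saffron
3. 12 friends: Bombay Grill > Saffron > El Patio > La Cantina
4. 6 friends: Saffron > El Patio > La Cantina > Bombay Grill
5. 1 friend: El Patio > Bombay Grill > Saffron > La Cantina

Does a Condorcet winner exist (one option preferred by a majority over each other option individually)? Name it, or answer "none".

Bombay Grill vs El Patio: 27–7 for Bombay Grill.
Bombay Grill vs La Cantina: 28–6 for Bombay Grill.
Bombay Grill vs Saffron: 28–6 for Bombay Grill.
Bombay Grill beats every other option head-to-head.

Bombay Grill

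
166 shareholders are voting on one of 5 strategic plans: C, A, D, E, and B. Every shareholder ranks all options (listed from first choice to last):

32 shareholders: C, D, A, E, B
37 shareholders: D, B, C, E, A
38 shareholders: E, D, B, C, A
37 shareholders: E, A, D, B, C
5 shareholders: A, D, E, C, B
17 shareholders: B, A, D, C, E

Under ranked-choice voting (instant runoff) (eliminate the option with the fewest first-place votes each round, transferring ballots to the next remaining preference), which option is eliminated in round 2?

B

Round 1: C 32, A 5, D 37, E 75, B 17. Eliminate A.
Round 2: C 32, D 42, E 75, B 17. Eliminate B.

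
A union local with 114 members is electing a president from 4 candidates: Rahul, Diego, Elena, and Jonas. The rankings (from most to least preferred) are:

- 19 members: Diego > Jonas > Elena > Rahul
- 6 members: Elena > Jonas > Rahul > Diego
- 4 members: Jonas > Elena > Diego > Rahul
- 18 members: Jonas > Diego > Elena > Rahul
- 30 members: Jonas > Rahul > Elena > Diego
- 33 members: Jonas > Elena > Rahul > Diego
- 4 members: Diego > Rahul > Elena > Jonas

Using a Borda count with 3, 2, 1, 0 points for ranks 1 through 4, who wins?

Jonas

Rahul: 19·0 + 6·1 + 4·0 + 18·0 + 30·2 + 33·1 + 4·2 = 107
Diego: 19·3 + 6·0 + 4·1 + 18·2 + 30·0 + 33·0 + 4·3 = 109
Elena: 19·1 + 6·3 + 4·2 + 18·1 + 30·1 + 33·2 + 4·1 = 163
Jonas: 19·2 + 6·2 + 4·3 + 18·3 + 30·3 + 33·3 + 4·0 = 305
Jonas has the highest Borda score (305).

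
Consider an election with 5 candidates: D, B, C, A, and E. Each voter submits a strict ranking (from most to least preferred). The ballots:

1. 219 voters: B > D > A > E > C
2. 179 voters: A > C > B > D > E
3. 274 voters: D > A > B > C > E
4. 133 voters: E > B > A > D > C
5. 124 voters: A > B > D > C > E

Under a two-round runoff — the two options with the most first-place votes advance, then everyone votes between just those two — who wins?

Round 1 first-place votes: D 274, B 219, C 0, A 303, E 133.
A and D advance.
Runoff: A is preferred to D by 436 voters; D by 493.
D wins the runoff.

D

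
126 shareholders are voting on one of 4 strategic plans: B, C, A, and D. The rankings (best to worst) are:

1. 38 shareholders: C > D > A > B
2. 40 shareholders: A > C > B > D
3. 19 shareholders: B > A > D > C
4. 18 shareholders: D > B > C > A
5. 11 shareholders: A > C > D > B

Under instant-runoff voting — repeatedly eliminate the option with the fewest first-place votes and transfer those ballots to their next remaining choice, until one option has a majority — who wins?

Round 1: B 19, C 38, A 51, D 18. Eliminate D.
Round 2: B 37, C 38, A 51. Eliminate B.
Round 3: C 56, A 70. A has a majority.

A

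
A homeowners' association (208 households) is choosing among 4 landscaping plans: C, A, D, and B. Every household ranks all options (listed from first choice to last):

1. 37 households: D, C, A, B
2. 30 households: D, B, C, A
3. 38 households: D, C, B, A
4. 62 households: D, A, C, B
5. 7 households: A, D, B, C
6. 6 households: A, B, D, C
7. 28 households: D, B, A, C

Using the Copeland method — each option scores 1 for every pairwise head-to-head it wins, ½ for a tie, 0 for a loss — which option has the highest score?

C: beats A and B; loses to D → score 2.
A: beats B; loses to C and D → score 1.
D: beats C, A, and B → score 3.
B: loses to C, A, and D → score 0.
D has the best pairwise record.

D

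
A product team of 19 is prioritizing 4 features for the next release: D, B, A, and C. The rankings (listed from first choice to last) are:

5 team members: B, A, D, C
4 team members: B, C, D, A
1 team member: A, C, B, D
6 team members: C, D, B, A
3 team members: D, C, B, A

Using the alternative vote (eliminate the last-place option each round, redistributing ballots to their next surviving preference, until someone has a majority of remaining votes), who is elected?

Round 1: D 3, B 9, A 1, C 6. Eliminate A.
Round 2: D 3, B 9, C 7. Eliminate D.
Round 3: B 9, C 10. C has a majority.

C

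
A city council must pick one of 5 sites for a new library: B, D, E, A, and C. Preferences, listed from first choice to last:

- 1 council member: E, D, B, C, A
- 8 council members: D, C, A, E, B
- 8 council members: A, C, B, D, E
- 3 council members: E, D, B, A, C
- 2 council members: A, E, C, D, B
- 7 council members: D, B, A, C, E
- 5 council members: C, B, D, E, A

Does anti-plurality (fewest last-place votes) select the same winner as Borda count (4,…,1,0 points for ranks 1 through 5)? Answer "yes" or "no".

Anti-plurality — last-place votes: B 10, D 0, E 15, A 6, C 3. Winner: D.
Borda — scores: B 60, D 92, E 35, A 73, C 80. Winner: D.
The two methods agree.

yes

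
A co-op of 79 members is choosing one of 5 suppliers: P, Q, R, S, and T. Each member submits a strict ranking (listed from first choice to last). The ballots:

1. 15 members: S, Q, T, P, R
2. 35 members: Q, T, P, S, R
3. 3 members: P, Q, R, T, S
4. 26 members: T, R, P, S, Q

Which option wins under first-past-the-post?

Q

First-place votes: P 3, Q 35, R 0, S 15, T 26.
Q has the most first-place votes.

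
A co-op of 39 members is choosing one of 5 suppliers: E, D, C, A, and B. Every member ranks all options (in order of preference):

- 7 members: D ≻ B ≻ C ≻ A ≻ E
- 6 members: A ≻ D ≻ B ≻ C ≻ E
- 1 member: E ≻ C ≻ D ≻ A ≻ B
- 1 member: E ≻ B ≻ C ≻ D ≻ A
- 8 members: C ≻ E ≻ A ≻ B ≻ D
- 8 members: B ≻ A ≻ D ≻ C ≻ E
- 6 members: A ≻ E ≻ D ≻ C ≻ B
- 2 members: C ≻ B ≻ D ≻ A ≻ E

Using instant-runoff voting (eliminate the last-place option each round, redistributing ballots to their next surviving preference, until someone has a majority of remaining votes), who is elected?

Round 1: E 2, D 7, C 10, A 12, B 8. Eliminate E.
Round 2: D 7, C 11, A 12, B 9. Eliminate D.
Round 3: C 11, A 12, B 16. Eliminate C.
Round 4: A 21, B 18. A has a majority.

A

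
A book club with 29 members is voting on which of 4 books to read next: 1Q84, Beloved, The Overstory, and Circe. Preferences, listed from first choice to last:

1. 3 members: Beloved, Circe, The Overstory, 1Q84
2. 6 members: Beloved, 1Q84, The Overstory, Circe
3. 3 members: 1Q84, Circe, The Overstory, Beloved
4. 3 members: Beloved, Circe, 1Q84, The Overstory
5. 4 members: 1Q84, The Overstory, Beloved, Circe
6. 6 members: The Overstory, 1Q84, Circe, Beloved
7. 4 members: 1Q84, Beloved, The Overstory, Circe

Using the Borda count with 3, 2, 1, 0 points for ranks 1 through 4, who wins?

1Q84: 3·0 + 6·2 + 3·3 + 3·1 + 4·3 + 6·2 + 4·3 = 60
Beloved: 3·3 + 6·3 + 3·0 + 3·3 + 4·1 + 6·0 + 4·2 = 48
The Overstory: 3·1 + 6·1 + 3·1 + 3·0 + 4·2 + 6·3 + 4·1 = 42
Circe: 3·2 + 6·0 + 3·2 + 3·2 + 4·0 + 6·1 + 4·0 = 24
1Q84 has the highest Borda score (60).

1Q84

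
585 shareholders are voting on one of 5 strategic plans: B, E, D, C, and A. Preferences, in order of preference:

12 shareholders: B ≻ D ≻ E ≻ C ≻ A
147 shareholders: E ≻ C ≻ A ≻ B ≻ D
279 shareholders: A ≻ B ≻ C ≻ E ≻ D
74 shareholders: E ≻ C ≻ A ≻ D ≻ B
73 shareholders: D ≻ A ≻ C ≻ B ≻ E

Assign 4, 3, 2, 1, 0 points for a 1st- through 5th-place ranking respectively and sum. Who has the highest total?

A

B: 12·4 + 147·1 + 279·3 + 74·0 + 73·1 = 1105
E: 12·2 + 147·4 + 279·1 + 74·4 + 73·0 = 1187
D: 12·3 + 147·0 + 279·0 + 74·1 + 73·4 = 402
C: 12·1 + 147·3 + 279·2 + 74·3 + 73·2 = 1379
A: 12·0 + 147·2 + 279·4 + 74·2 + 73·3 = 1777
A has the highest Borda score (1777).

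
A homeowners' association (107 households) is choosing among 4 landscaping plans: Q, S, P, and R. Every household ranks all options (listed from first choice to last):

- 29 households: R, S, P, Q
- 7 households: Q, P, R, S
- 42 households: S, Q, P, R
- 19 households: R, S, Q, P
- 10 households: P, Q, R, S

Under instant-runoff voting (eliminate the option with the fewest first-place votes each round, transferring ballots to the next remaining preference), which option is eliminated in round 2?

P

Round 1: Q 7, S 42, P 10, R 48. Eliminate Q.
Round 2: S 42, P 17, R 48. Eliminate P.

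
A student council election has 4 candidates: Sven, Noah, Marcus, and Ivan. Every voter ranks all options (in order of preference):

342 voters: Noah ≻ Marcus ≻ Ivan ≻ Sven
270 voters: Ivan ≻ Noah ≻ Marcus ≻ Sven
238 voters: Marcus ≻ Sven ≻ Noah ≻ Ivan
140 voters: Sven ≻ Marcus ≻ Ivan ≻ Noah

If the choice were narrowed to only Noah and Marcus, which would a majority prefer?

Voters preferring Noah to Marcus: 612; preferring Marcus to Noah: 378.
Noah wins the head-to-head.

Noah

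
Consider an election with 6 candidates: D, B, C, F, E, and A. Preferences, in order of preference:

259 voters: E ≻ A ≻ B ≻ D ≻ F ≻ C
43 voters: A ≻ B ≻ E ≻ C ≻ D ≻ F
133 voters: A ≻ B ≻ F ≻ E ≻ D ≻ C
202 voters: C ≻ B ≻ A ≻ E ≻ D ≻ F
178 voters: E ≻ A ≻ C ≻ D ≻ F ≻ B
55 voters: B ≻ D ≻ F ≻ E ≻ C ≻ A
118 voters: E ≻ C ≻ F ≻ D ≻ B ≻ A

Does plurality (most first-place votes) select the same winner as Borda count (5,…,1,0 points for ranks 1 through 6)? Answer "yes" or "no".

Plurality — first-place votes: D 0, B 55, C 202, F 0, E 555, A 176. Winner: E.
Borda — scores: D 1708, B 2682, C 2157, F 1355, E 3684, A 3234. Winner: E.
The two methods agree.

yes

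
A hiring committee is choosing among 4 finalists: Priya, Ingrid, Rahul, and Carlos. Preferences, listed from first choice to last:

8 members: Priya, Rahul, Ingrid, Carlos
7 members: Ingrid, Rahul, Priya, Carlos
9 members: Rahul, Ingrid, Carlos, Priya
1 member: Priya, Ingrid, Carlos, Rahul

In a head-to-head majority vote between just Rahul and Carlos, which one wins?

Rahul

Voters preferring Rahul to Carlos: 24; preferring Carlos to Rahul: 1.
Rahul wins the head-to-head.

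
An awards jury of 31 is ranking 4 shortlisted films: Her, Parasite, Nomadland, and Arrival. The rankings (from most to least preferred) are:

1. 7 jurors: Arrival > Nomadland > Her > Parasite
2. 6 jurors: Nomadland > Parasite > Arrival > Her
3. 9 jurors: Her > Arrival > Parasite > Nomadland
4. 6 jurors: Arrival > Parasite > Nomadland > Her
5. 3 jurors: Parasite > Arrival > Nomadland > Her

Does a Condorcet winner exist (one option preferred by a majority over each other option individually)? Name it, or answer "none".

Arrival

Arrival vs Her: 22–9 for Arrival.
Arrival vs Parasite: 22–9 for Arrival.
Arrival vs Nomadland: 25–6 for Arrival.
Arrival beats every other option head-to-head.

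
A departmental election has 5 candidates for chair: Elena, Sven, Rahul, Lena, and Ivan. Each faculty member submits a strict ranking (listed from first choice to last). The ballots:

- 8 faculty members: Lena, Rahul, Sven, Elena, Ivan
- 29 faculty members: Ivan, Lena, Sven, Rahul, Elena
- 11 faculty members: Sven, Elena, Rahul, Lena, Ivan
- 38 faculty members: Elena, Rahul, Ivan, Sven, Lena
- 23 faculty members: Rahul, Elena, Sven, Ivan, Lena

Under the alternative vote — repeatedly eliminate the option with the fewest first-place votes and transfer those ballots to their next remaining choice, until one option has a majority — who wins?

Rahul

Round 1: Elena 38, Sven 11, Rahul 23, Lena 8, Ivan 29. Eliminate Lena.
Round 2: Elena 38, Sven 11, Rahul 31, Ivan 29. Eliminate Sven.
Round 3: Elena 49, Rahul 31, Ivan 29. Eliminate Ivan.
Round 4: Elena 49, Rahul 60. Rahul has a majority.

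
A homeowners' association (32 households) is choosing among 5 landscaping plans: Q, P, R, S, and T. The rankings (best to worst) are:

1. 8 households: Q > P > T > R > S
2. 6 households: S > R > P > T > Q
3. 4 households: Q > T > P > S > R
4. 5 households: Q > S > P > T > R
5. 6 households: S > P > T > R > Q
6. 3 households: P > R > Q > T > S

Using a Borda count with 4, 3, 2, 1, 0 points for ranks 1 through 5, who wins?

Q: 8·4 + 6·0 + 4·4 + 5·4 + 6·0 + 3·2 = 74
P: 8·3 + 6·2 + 4·2 + 5·2 + 6·3 + 3·4 = 84
R: 8·1 + 6·3 + 4·0 + 5·0 + 6·1 + 3·3 = 41
S: 8·0 + 6·4 + 4·1 + 5·3 + 6·4 + 3·0 = 67
T: 8·2 + 6·1 + 4·3 + 5·1 + 6·2 + 3·1 = 54
P has the highest Borda score (84).

P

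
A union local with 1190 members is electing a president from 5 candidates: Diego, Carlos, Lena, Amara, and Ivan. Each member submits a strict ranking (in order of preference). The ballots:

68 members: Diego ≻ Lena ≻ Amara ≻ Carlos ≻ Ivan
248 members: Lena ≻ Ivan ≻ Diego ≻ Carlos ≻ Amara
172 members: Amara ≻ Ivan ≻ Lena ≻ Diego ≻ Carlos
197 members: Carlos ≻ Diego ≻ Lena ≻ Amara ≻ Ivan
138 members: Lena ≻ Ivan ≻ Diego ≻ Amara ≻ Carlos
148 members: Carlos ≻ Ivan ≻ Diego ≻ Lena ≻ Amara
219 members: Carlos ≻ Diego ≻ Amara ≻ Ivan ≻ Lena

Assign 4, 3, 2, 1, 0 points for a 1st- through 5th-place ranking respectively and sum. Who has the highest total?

Diego: 68·4 + 248·2 + 172·1 + 197·3 + 138·2 + 148·2 + 219·3 = 2760
Carlos: 68·1 + 248·1 + 172·0 + 197·4 + 138·0 + 148·4 + 219·4 = 2572
Lena: 68·3 + 248·4 + 172·2 + 197·2 + 138·4 + 148·1 + 219·0 = 2634
Amara: 68·2 + 248·0 + 172·4 + 197·1 + 138·1 + 148·0 + 219·2 = 1597
Ivan: 68·0 + 248·3 + 172·3 + 197·0 + 138·3 + 148·3 + 219·1 = 2337
Diego has the highest Borda score (2760).

Diego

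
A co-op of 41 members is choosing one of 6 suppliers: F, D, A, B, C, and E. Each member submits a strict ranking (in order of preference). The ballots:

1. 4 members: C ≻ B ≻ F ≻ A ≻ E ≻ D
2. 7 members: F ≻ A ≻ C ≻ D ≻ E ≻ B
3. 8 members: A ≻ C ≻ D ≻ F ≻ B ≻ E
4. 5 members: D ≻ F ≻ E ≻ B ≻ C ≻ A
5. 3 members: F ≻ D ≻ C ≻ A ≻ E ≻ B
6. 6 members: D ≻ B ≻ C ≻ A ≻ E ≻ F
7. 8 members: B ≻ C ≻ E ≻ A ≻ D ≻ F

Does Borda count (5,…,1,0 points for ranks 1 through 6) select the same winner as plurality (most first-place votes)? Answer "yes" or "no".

Borda — scores: F 98, D 113, A 110, B 98, C 137, E 59. Winner: C.
Plurality — first-place votes: F 10, D 11, A 8, B 8, C 4, E 0. Winner: D.
The two methods disagree.

no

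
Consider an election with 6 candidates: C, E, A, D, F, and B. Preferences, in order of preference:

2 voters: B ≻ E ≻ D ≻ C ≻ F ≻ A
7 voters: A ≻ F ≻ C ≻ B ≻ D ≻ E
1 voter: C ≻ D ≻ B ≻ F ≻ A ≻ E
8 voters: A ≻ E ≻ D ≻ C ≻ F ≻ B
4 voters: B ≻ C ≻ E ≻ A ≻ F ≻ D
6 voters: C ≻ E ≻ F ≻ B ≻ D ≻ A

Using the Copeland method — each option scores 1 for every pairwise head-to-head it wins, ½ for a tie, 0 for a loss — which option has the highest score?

C: beats E, D, F, and B; loses to A → score 4.
E: beats D and F; ties B; loses to C and A → score 2.5.
A: beats C, E, D, F, and B → score 5.
D: loses to C, E, A, F, and B → score 0.
F: beats D and B; loses to C, E, and A → score 2.
B: beats D; ties E; loses to C, A, and F → score 1.5.
A has the best pairwise record.

A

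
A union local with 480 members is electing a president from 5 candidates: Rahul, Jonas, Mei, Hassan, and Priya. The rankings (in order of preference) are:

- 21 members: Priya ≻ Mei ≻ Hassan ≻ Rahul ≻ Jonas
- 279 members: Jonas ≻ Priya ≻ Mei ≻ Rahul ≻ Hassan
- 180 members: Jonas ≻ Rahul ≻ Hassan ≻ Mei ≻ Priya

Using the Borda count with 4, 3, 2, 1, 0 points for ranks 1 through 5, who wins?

Rahul: 21·1 + 279·1 + 180·3 = 840
Jonas: 21·0 + 279·4 + 180·4 = 1836
Mei: 21·3 + 279·2 + 180·1 = 801
Hassan: 21·2 + 279·0 + 180·2 = 402
Priya: 21·4 + 279·3 + 180·0 = 921
Jonas has the highest Borda score (1836).

Jonas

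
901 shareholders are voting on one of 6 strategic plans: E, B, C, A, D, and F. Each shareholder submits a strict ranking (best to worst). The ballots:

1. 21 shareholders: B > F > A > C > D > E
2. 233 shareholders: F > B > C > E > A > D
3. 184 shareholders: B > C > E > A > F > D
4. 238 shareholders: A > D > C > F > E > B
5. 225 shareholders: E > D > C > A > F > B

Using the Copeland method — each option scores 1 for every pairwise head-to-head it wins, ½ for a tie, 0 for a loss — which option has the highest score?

C

E: beats B, A, and D; loses to C and F → score 3.
B: loses to E, C, A, D, and F → score 0.
C: beats E, B, A, and F; loses to D → score 4.
A: beats B, D, and F; loses to E and C → score 3.
D: beats B, C, and F; loses to E and A → score 3.
F: beats E and B; loses to C, A, and D → score 2.
C has the best pairwise record.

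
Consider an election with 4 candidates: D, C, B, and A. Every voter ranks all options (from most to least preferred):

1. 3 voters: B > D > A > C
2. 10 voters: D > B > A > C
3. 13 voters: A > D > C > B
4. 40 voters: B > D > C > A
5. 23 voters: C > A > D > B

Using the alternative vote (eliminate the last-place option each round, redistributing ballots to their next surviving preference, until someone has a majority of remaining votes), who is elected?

Round 1: D 10, C 23, B 43, A 13. Eliminate D.
Round 2: C 23, B 53, A 13. B has a majority.

B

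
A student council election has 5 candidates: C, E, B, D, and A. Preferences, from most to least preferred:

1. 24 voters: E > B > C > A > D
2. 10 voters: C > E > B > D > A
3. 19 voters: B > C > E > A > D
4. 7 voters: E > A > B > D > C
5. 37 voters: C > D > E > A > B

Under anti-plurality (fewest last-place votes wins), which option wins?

Last-place votes: C 7, E 0, B 37, D 43, A 10.
E is ranked last by the fewest voters, so E wins.

E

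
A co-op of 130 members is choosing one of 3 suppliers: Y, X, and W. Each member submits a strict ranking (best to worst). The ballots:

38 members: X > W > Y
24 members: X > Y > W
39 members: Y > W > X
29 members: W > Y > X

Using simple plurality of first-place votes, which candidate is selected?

First-place votes: Y 39, X 62, W 29.
X has the most first-place votes.

X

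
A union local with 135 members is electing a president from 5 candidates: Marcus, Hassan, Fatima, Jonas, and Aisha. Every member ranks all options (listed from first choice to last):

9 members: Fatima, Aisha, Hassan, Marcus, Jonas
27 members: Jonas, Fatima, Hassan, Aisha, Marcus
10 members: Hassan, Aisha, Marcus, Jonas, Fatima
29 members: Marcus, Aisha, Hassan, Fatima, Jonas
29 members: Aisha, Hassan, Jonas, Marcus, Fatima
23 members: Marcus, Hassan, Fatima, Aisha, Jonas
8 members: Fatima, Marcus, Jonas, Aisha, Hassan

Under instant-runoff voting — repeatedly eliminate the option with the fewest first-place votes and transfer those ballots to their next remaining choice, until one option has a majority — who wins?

Round 1: Marcus 52, Hassan 10, Fatima 17, Jonas 27, Aisha 29. Eliminate Hassan.
Round 2: Marcus 52, Fatima 17, Jonas 27, Aisha 39. Eliminate Fatima.
Round 3: Marcus 60, Jonas 27, Aisha 48. Eliminate Jonas.
Round 4: Marcus 60, Aisha 75. Aisha has a majority.

Aisha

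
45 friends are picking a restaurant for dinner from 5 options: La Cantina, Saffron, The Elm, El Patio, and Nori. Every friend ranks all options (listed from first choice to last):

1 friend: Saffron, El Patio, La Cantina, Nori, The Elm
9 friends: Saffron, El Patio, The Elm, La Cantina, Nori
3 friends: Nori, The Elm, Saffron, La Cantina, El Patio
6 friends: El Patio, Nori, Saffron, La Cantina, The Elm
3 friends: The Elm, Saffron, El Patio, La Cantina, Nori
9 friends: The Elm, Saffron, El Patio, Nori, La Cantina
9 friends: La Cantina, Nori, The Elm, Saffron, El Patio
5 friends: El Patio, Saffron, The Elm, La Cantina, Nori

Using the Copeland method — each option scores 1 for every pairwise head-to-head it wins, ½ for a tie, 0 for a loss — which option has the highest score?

La Cantina: beats Nori; loses to Saffron, The Elm, and El Patio → score 1.
Saffron: beats La Cantina, El Patio, and Nori; loses to The Elm → score 3.
The Elm: beats La Cantina, Saffron, El Patio, and Nori → score 4.
El Patio: beats La Cantina and Nori; loses to Saffron and The Elm → score 2.
Nori: loses to La Cantina, Saffron, The Elm, and El Patio → score 0.
The Elm has the best pairwise record.

The Elm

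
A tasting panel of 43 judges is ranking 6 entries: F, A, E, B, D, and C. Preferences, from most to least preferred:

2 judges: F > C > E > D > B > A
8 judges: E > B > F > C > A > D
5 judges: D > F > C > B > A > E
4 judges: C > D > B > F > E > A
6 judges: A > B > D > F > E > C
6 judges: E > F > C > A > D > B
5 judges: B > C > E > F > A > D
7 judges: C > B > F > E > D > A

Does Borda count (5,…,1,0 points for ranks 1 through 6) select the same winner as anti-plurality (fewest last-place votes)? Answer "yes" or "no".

no

Borda — scores: F 129, A 60, E 115, B 133, D 76, C 132. Winner: B.
Anti-plurality — last-place votes: F 0, A 13, E 5, B 6, D 13, C 6. Winner: F.
The two methods disagree.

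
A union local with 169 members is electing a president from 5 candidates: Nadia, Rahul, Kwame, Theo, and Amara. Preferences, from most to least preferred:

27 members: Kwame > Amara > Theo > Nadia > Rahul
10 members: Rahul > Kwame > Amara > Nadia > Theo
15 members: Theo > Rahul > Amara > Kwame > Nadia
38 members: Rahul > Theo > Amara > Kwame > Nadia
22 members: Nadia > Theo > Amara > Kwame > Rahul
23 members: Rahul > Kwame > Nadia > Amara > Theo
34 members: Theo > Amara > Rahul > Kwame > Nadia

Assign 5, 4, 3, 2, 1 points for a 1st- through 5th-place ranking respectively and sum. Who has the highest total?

Theo

Nadia: 27·2 + 10·2 + 15·1 + 38·1 + 22·5 + 23·3 + 34·1 = 340
Rahul: 27·1 + 10·5 + 15·4 + 38·5 + 22·1 + 23·5 + 34·3 = 566
Kwame: 27·5 + 10·4 + 15·2 + 38·2 + 22·2 + 23·4 + 34·2 = 485
Theo: 27·3 + 10·1 + 15·5 + 38·4 + 22·4 + 23·1 + 34·5 = 599
Amara: 27·4 + 10·3 + 15·3 + 38·3 + 22·3 + 23·2 + 34·4 = 545
Theo has the highest Borda score (599).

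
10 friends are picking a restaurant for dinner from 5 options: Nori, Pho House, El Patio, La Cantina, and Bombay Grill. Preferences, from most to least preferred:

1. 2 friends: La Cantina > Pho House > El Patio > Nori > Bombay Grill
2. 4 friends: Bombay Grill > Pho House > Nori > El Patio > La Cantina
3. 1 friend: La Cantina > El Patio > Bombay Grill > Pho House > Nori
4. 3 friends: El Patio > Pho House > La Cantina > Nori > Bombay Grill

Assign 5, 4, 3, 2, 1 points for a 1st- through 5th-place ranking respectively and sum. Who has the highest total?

Nori: 2·2 + 4·3 + 1·1 + 3·2 = 23
Pho House: 2·4 + 4·4 + 1·2 + 3·4 = 38
El Patio: 2·3 + 4·2 + 1·4 + 3·5 = 33
La Cantina: 2·5 + 4·1 + 1·5 + 3·3 = 28
Bombay Grill: 2·1 + 4·5 + 1·3 + 3·1 = 28
Pho House has the highest Borda score (38).

Pho House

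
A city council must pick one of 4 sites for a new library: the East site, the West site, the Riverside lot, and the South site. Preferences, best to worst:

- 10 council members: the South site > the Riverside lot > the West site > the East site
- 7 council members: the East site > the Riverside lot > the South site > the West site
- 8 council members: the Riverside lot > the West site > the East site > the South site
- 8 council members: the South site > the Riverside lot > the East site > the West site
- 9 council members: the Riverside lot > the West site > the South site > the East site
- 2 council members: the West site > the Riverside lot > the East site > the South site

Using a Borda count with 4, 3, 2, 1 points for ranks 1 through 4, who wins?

the Riverside lot

the East site: 10·1 + 7·4 + 8·2 + 8·2 + 9·1 + 2·2 = 83
the West site: 10·2 + 7·1 + 8·3 + 8·1 + 9·3 + 2·4 = 94
the Riverside lot: 10·3 + 7·3 + 8·4 + 8·3 + 9·4 + 2·3 = 149
the South site: 10·4 + 7·2 + 8·1 + 8·4 + 9·2 + 2·1 = 114
the Riverside lot has the highest Borda score (149).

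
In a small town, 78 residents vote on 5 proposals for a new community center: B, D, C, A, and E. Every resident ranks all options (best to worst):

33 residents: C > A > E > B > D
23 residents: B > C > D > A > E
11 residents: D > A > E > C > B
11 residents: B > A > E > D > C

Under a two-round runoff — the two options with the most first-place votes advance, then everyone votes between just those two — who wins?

C

Round 1 first-place votes: B 34, D 11, C 33, A 0, E 0.
B and C advance.
Runoff: B is preferred to C by 34 voters; C by 44.
C wins the runoff.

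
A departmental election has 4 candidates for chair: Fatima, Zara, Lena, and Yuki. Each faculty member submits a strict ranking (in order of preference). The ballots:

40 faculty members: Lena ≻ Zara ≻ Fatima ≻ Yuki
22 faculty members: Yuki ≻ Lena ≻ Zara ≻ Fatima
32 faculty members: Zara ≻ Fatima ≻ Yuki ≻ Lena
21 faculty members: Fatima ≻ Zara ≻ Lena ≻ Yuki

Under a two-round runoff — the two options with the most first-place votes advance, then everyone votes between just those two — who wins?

Lena

Round 1 first-place votes: Fatima 21, Zara 32, Lena 40, Yuki 22.
Lena and Zara advance.
Runoff: Lena is preferred to Zara by 62 voters; Zara by 53.
Lena wins the runoff.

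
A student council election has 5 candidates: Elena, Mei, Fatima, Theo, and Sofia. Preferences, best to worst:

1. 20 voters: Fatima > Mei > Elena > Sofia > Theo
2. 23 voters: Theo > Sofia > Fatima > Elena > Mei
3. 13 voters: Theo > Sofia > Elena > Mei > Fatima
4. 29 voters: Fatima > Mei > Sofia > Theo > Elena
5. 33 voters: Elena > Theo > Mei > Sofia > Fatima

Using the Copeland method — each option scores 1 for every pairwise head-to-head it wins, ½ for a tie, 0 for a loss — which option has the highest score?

Elena: beats Mei; loses to Fatima, Theo, and Sofia → score 1.
Mei: beats Sofia; loses to Elena, Fatima, and Theo → score 1.
Fatima: beats Elena and Mei; loses to Theo and Sofia → score 2.
Theo: beats Elena, Mei, Fatima, and Sofia → score 4.
Sofia: beats Elena and Fatima; loses to Mei and Theo → score 2.
Theo has the best pairwise record.

Theo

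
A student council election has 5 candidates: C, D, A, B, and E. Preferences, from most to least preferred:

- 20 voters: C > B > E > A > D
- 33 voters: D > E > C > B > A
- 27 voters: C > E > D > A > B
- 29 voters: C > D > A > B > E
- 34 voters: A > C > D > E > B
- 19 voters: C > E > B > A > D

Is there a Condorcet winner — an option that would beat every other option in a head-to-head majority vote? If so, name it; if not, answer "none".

C

C vs D: 129–33 for C.
C vs A: 128–34 for C.
C vs B: 162–0 for C.
C vs E: 129–33 for C.
C beats every other option head-to-head.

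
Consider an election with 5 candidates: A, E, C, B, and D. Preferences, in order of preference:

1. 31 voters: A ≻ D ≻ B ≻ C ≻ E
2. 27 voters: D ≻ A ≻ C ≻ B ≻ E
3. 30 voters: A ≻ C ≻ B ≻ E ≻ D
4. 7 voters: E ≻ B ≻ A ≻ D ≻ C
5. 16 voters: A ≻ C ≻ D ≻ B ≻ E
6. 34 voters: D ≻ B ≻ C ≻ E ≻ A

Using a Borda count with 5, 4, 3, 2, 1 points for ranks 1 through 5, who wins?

A: 31·5 + 27·4 + 30·5 + 7·3 + 16·5 + 34·1 = 548
E: 31·1 + 27·1 + 30·2 + 7·5 + 16·1 + 34·2 = 237
C: 31·2 + 27·3 + 30·4 + 7·1 + 16·4 + 34·3 = 436
B: 31·3 + 27·2 + 30·3 + 7·4 + 16·2 + 34·4 = 433
D: 31·4 + 27·5 + 30·1 + 7·2 + 16·3 + 34·5 = 521
A has the highest Borda score (548).

A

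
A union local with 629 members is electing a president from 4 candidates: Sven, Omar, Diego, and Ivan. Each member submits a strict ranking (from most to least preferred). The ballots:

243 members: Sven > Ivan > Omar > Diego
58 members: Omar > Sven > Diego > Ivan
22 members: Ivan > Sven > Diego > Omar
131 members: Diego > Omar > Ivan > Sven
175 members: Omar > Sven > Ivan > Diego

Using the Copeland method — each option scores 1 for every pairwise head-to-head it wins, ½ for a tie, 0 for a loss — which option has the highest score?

Sven: beats Diego and Ivan; loses to Omar → score 2.
Omar: beats Sven, Diego, and Ivan → score 3.
Diego: loses to Sven, Omar, and Ivan → score 0.
Ivan: beats Diego; loses to Sven and Omar → score 1.
Omar has the best pairwise record.

Omar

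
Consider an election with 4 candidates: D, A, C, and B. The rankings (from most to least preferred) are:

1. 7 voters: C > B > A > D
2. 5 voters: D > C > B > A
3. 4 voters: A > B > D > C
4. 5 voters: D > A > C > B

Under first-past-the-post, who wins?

First-place votes: D 10, A 4, C 7, B 0.
D has the most first-place votes.

D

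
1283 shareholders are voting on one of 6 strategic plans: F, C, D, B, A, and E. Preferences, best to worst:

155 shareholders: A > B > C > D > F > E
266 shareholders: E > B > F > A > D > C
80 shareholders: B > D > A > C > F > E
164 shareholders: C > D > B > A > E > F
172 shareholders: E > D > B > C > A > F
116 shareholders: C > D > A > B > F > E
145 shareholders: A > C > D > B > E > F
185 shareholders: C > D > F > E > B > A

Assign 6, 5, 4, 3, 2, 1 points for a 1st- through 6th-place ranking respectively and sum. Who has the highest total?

F: 155·2 + 266·4 + 80·2 + 164·1 + 172·1 + 116·2 + 145·1 + 185·4 = 2987
C: 155·4 + 266·1 + 80·3 + 164·6 + 172·3 + 116·6 + 145·5 + 185·6 = 5157
D: 155·3 + 266·2 + 80·5 + 164·5 + 172·5 + 116·5 + 145·4 + 185·5 = 5162
B: 155·5 + 266·5 + 80·6 + 164·4 + 172·4 + 116·3 + 145·3 + 185·2 = 5082
A: 155·6 + 266·3 + 80·4 + 164·3 + 172·2 + 116·4 + 145·6 + 185·1 = 4403
E: 155·1 + 266·6 + 80·1 + 164·2 + 172·6 + 116·1 + 145·2 + 185·3 = 4152
D has the highest Borda score (5162).

D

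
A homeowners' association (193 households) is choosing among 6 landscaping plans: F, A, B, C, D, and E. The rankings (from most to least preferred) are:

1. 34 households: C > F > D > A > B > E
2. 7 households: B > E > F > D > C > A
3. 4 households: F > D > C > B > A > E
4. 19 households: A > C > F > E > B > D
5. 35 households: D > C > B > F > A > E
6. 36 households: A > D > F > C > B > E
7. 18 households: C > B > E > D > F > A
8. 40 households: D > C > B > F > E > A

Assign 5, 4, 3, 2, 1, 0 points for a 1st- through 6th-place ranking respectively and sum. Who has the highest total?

C

F: 34·4 + 7·3 + 4·5 + 19·3 + 35·2 + 36·3 + 18·1 + 40·2 = 510
A: 34·2 + 7·0 + 4·1 + 19·5 + 35·1 + 36·5 + 18·0 + 40·0 = 382
B: 34·1 + 7·5 + 4·2 + 19·1 + 35·3 + 36·1 + 18·4 + 40·3 = 429
C: 34·5 + 7·1 + 4·3 + 19·4 + 35·4 + 36·2 + 18·5 + 40·4 = 727
D: 34·3 + 7·2 + 4·4 + 19·0 + 35·5 + 36·4 + 18·2 + 40·5 = 687
E: 34·0 + 7·4 + 4·0 + 19·2 + 35·0 + 36·0 + 18·3 + 40·1 = 160
C has the highest Borda score (727).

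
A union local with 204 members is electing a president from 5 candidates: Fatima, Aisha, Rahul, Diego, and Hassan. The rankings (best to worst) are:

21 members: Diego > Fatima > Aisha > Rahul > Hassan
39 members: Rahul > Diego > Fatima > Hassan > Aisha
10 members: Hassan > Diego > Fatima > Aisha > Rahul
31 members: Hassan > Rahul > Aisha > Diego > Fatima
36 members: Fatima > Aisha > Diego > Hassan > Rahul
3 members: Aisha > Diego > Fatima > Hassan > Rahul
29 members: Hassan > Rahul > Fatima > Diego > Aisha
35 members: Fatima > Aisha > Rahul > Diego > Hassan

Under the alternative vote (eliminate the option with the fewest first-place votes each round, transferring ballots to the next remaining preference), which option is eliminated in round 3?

Round 1: Fatima 71, Aisha 3, Rahul 39, Diego 21, Hassan 70. Eliminate Aisha.
Round 2: Fatima 71, Rahul 39, Diego 24, Hassan 70. Eliminate Diego.
Round 3: Fatima 95, Rahul 39, Hassan 70. Eliminate Rahul.

Rahul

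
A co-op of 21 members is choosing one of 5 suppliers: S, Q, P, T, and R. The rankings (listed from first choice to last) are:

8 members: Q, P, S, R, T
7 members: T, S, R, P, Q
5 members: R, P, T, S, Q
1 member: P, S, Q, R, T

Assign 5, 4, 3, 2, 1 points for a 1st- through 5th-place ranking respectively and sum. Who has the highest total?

S: 8·3 + 7·4 + 5·2 + 1·4 = 66
Q: 8·5 + 7·1 + 5·1 + 1·3 = 55
P: 8·4 + 7·2 + 5·4 + 1·5 = 71
T: 8·1 + 7·5 + 5·3 + 1·1 = 59
R: 8·2 + 7·3 + 5·5 + 1·2 = 64
P has the highest Borda score (71).

P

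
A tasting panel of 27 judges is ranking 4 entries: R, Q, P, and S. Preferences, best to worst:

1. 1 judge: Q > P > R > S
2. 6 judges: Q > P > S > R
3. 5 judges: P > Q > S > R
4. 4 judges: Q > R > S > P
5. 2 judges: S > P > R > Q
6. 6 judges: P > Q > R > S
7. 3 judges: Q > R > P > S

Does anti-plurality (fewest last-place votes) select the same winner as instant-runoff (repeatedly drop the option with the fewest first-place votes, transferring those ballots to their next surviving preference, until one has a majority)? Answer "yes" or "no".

Anti-plurality — last-place votes: R 11, Q 2, P 4, S 10. Winner: Q.
Instant-runoff — R1 R 0, Q 14, P 11, S 2 (Q winner). Winner: Q.
The two methods agree.

yes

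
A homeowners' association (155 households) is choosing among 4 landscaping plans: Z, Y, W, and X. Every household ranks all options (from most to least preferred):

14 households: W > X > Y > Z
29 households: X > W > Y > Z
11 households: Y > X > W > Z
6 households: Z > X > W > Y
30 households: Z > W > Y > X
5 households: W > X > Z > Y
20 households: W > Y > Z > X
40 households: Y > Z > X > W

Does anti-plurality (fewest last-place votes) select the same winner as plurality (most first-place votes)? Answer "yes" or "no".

yes

Anti-plurality — last-place votes: Z 54, Y 11, W 40, X 50. Winner: Y.
Plurality — first-place votes: Z 36, Y 51, W 39, X 29. Winner: Y.
The two methods agree.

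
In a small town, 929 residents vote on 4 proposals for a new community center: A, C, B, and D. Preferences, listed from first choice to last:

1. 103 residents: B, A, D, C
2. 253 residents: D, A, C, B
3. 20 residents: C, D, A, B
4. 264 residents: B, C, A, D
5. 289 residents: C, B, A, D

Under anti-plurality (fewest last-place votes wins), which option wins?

A

Last-place votes: A 0, C 103, B 273, D 553.
A is ranked last by the fewest voters, so A wins.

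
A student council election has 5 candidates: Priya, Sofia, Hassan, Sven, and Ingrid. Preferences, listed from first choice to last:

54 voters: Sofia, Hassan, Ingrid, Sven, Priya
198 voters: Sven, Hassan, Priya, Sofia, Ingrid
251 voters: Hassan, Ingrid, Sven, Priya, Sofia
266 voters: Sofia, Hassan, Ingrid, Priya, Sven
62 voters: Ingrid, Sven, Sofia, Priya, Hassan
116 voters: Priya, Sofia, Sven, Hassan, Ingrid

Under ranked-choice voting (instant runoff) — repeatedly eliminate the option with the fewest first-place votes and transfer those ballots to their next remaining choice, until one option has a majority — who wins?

Round 1: Priya 116, Sofia 320, Hassan 251, Sven 198, Ingrid 62. Eliminate Ingrid.
Round 2: Priya 116, Sofia 320, Hassan 251, Sven 260. Eliminate Priya.
Round 3: Sofia 436, Hassan 251, Sven 260. Eliminate Hassan.
Round 4: Sofia 436, Sven 511. Sven has a majority.

Sven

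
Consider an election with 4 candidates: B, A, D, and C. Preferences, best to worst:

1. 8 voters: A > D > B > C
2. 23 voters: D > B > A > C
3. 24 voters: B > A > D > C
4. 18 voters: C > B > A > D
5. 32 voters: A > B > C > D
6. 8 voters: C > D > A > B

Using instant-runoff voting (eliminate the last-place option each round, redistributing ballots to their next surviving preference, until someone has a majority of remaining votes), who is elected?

B

Round 1: B 24, A 40, D 23, C 26. Eliminate D.
Round 2: B 47, A 40, C 26. Eliminate C.
Round 3: B 65, A 48. B has a majority.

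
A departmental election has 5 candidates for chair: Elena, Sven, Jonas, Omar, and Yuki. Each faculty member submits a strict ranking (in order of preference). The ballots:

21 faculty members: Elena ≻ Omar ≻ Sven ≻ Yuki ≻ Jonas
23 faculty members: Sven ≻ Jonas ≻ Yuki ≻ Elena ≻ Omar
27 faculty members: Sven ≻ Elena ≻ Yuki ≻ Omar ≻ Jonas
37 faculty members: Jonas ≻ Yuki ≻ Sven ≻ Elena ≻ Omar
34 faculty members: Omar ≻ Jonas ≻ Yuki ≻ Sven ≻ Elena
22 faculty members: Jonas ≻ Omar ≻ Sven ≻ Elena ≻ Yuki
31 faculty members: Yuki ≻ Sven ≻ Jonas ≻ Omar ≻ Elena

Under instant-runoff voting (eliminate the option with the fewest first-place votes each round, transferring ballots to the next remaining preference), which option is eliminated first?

Round 1: Elena 21, Sven 50, Jonas 59, Omar 34, Yuki 31. Eliminate Elena.

Elena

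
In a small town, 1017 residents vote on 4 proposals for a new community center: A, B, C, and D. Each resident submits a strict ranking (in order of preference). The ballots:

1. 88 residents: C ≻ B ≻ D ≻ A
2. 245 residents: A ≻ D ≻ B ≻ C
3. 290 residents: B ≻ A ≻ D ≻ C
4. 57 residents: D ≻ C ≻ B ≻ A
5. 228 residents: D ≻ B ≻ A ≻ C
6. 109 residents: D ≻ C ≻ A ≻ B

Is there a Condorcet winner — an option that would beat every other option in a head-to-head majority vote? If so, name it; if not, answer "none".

none

Checking pairwise contests:
B beats A 663–354.
D beats B 639–378.
A beats C 763–254.
A beats D 535–482.
Every option loses at least one head-to-head, so there is no Condorcet winner.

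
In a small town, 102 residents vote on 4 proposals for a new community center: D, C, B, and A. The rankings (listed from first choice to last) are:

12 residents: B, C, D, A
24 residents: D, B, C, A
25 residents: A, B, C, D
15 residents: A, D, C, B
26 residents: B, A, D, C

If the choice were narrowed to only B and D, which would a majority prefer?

B

Voters preferring B to D: 63; preferring D to B: 39.
B wins the head-to-head.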